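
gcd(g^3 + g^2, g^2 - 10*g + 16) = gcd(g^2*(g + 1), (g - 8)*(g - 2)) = 1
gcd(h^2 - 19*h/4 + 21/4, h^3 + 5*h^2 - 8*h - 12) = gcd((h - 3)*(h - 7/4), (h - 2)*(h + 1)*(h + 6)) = 1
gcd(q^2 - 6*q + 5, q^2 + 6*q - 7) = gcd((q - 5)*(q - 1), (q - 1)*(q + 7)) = q - 1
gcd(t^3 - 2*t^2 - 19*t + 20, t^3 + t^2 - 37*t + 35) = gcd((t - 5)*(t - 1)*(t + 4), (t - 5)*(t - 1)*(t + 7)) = t^2 - 6*t + 5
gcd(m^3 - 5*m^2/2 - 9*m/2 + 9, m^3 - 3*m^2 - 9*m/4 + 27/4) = m^2 - 9*m/2 + 9/2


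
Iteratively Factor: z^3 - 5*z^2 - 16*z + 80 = (z - 5)*(z^2 - 16) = (z - 5)*(z - 4)*(z + 4)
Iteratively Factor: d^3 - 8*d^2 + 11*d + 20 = (d - 5)*(d^2 - 3*d - 4) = (d - 5)*(d - 4)*(d + 1)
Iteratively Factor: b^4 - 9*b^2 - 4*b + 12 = (b - 1)*(b^3 + b^2 - 8*b - 12) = (b - 1)*(b + 2)*(b^2 - b - 6) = (b - 3)*(b - 1)*(b + 2)*(b + 2)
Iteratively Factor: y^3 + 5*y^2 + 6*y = (y + 2)*(y^2 + 3*y) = (y + 2)*(y + 3)*(y)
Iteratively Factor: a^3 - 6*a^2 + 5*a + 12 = (a - 4)*(a^2 - 2*a - 3) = (a - 4)*(a - 3)*(a + 1)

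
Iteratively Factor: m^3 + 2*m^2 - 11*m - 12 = (m + 4)*(m^2 - 2*m - 3) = (m + 1)*(m + 4)*(m - 3)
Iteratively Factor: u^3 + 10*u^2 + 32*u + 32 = (u + 4)*(u^2 + 6*u + 8) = (u + 4)^2*(u + 2)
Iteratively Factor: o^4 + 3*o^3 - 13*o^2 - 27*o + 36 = (o + 3)*(o^3 - 13*o + 12) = (o - 1)*(o + 3)*(o^2 + o - 12) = (o - 3)*(o - 1)*(o + 3)*(o + 4)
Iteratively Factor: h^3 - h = (h)*(h^2 - 1) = h*(h + 1)*(h - 1)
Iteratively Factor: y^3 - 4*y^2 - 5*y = (y - 5)*(y^2 + y) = (y - 5)*(y + 1)*(y)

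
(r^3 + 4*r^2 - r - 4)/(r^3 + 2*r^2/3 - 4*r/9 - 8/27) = 27*(r^3 + 4*r^2 - r - 4)/(27*r^3 + 18*r^2 - 12*r - 8)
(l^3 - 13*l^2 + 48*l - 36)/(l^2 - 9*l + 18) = (l^2 - 7*l + 6)/(l - 3)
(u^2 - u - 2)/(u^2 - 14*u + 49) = (u^2 - u - 2)/(u^2 - 14*u + 49)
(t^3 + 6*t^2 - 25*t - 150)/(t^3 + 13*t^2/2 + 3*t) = 2*(t^2 - 25)/(t*(2*t + 1))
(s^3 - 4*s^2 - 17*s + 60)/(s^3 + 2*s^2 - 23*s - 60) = (s - 3)/(s + 3)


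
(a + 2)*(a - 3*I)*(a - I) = a^3 + 2*a^2 - 4*I*a^2 - 3*a - 8*I*a - 6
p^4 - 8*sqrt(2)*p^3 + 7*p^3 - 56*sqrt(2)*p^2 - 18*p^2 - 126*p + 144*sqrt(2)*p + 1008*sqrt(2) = (p + 7)*(p - 8*sqrt(2))*(p - 3*sqrt(2))*(p + 3*sqrt(2))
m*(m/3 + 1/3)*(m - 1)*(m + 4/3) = m^4/3 + 4*m^3/9 - m^2/3 - 4*m/9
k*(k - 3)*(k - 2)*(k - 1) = k^4 - 6*k^3 + 11*k^2 - 6*k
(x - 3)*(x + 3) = x^2 - 9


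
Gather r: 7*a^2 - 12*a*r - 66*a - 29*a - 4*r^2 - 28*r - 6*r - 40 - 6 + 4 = 7*a^2 - 95*a - 4*r^2 + r*(-12*a - 34) - 42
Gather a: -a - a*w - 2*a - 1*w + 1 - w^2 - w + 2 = a*(-w - 3) - w^2 - 2*w + 3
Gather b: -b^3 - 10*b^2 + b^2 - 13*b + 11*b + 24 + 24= -b^3 - 9*b^2 - 2*b + 48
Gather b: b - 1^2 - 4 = b - 5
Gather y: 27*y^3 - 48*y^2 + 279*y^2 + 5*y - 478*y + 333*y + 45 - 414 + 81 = 27*y^3 + 231*y^2 - 140*y - 288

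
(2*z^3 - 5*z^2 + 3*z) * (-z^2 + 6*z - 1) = -2*z^5 + 17*z^4 - 35*z^3 + 23*z^2 - 3*z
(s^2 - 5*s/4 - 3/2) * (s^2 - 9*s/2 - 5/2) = s^4 - 23*s^3/4 + 13*s^2/8 + 79*s/8 + 15/4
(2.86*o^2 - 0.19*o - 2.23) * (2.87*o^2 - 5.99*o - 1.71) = 8.2082*o^4 - 17.6767*o^3 - 10.1526*o^2 + 13.6826*o + 3.8133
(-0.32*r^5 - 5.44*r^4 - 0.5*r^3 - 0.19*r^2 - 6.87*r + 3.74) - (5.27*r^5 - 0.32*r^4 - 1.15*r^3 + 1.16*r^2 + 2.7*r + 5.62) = -5.59*r^5 - 5.12*r^4 + 0.65*r^3 - 1.35*r^2 - 9.57*r - 1.88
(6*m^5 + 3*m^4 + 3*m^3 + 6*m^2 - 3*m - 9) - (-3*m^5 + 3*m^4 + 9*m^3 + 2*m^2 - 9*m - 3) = 9*m^5 - 6*m^3 + 4*m^2 + 6*m - 6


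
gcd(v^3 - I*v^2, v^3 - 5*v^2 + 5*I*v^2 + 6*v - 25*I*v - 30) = v - I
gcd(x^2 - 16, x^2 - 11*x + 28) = x - 4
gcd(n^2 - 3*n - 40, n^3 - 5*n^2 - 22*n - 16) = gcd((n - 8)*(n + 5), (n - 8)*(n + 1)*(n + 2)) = n - 8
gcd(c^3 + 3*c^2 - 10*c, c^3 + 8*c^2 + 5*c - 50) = c^2 + 3*c - 10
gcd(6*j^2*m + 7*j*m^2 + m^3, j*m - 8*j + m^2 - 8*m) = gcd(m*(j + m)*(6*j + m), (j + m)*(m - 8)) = j + m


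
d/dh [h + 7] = 1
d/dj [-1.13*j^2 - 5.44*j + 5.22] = -2.26*j - 5.44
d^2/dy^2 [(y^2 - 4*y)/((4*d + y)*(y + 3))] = 2*(y*(4*d + y)^2*(y - 4) + y*(4*d + y)*(y - 4)*(y + 3) + y*(y - 4)*(y + 3)^2 + 2*(2 - y)*(4*d + y)^2*(y + 3) + 2*(2 - y)*(4*d + y)*(y + 3)^2 + (4*d + y)^2*(y + 3)^2)/((4*d + y)^3*(y + 3)^3)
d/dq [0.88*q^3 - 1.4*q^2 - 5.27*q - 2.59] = 2.64*q^2 - 2.8*q - 5.27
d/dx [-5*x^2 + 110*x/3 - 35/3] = 110/3 - 10*x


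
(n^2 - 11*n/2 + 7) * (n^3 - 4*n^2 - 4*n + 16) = n^5 - 19*n^4/2 + 25*n^3 + 10*n^2 - 116*n + 112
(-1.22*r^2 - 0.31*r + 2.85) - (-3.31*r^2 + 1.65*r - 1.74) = 2.09*r^2 - 1.96*r + 4.59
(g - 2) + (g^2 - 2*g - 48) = g^2 - g - 50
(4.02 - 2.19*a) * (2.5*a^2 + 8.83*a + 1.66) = -5.475*a^3 - 9.2877*a^2 + 31.8612*a + 6.6732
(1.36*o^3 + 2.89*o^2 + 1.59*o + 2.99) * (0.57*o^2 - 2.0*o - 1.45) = 0.7752*o^5 - 1.0727*o^4 - 6.8457*o^3 - 5.6662*o^2 - 8.2855*o - 4.3355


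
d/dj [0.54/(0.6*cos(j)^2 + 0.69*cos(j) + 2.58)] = (0.648*cos(j) + 0.3726)*sin(j)/(0.6*cos(j)^2 + 0.69*cos(j) + 2.58)^2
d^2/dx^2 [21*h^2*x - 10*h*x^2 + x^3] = -20*h + 6*x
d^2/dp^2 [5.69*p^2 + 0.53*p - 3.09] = 11.3800000000000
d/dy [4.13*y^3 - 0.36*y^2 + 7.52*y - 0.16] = 12.39*y^2 - 0.72*y + 7.52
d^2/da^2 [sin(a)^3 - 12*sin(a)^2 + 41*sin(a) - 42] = -9*sin(a)^3 + 48*sin(a)^2 - 35*sin(a) - 24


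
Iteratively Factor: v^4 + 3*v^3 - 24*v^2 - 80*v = (v + 4)*(v^3 - v^2 - 20*v) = (v + 4)^2*(v^2 - 5*v) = v*(v + 4)^2*(v - 5)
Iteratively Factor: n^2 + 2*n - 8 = (n - 2)*(n + 4)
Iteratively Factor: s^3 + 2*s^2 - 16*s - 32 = (s - 4)*(s^2 + 6*s + 8) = (s - 4)*(s + 2)*(s + 4)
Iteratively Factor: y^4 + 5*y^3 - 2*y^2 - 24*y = (y - 2)*(y^3 + 7*y^2 + 12*y) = (y - 2)*(y + 3)*(y^2 + 4*y) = y*(y - 2)*(y + 3)*(y + 4)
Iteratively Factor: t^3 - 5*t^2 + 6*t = (t)*(t^2 - 5*t + 6) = t*(t - 2)*(t - 3)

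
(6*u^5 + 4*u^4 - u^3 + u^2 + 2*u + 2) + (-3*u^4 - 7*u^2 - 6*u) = 6*u^5 + u^4 - u^3 - 6*u^2 - 4*u + 2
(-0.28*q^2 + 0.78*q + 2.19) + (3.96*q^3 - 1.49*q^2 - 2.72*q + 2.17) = 3.96*q^3 - 1.77*q^2 - 1.94*q + 4.36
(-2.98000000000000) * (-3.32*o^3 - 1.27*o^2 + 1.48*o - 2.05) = 9.8936*o^3 + 3.7846*o^2 - 4.4104*o + 6.109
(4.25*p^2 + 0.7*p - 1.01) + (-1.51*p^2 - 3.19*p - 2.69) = 2.74*p^2 - 2.49*p - 3.7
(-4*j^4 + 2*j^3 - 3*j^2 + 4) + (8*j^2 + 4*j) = -4*j^4 + 2*j^3 + 5*j^2 + 4*j + 4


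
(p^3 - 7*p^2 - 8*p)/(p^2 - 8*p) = p + 1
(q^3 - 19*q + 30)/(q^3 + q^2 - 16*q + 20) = (q - 3)/(q - 2)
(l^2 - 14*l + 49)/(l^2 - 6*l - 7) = (l - 7)/(l + 1)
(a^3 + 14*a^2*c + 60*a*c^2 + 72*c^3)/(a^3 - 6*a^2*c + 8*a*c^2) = (a^3 + 14*a^2*c + 60*a*c^2 + 72*c^3)/(a*(a^2 - 6*a*c + 8*c^2))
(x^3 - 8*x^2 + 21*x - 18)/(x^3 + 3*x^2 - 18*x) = (x^2 - 5*x + 6)/(x*(x + 6))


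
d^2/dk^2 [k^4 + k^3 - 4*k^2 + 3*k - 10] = 12*k^2 + 6*k - 8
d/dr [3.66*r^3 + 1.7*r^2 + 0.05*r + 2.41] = 10.98*r^2 + 3.4*r + 0.05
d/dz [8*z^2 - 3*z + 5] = 16*z - 3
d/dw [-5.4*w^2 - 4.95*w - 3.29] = -10.8*w - 4.95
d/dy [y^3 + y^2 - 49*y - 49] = 3*y^2 + 2*y - 49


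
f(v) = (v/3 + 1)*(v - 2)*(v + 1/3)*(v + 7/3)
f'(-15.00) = -3654.52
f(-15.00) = 12632.89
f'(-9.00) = -664.74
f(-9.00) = 1271.11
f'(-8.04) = -447.32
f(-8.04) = 741.81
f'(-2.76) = -0.47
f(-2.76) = -0.39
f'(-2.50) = 1.27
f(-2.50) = -0.27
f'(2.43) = 31.57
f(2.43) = 10.24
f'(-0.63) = -2.88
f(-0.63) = 1.05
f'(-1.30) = 0.41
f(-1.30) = 1.87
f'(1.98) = 16.28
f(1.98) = -0.33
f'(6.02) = 408.44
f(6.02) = 641.46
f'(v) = (v/3 + 1)*(v - 2)*(v + 1/3) + (v/3 + 1)*(v - 2)*(v + 7/3) + (v/3 + 1)*(v + 1/3)*(v + 7/3) + (v - 2)*(v + 1/3)*(v + 7/3)/3 = 4*v^3/3 + 11*v^2/3 - 46*v/27 - 137/27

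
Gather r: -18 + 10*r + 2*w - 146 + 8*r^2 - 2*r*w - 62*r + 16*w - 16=8*r^2 + r*(-2*w - 52) + 18*w - 180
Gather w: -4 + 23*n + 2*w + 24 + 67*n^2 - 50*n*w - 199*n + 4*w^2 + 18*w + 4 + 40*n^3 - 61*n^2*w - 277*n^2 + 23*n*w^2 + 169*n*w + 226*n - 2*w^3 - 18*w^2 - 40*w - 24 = 40*n^3 - 210*n^2 + 50*n - 2*w^3 + w^2*(23*n - 14) + w*(-61*n^2 + 119*n - 20)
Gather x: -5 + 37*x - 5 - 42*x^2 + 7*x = -42*x^2 + 44*x - 10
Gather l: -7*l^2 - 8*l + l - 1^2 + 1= -7*l^2 - 7*l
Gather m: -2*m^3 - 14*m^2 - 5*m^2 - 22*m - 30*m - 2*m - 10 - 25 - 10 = -2*m^3 - 19*m^2 - 54*m - 45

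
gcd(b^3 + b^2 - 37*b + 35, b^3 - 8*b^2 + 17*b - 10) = b^2 - 6*b + 5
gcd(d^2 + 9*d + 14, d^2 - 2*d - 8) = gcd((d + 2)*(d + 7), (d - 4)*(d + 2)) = d + 2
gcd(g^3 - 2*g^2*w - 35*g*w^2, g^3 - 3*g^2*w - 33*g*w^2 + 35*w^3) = -g^2 + 2*g*w + 35*w^2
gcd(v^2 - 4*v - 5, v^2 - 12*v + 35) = v - 5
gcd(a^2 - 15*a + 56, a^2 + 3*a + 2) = 1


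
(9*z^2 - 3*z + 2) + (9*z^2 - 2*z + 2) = 18*z^2 - 5*z + 4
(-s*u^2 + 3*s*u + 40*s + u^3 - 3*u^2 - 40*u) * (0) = 0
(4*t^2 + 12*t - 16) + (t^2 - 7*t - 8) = 5*t^2 + 5*t - 24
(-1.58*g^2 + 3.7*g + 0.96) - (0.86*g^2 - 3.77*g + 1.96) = -2.44*g^2 + 7.47*g - 1.0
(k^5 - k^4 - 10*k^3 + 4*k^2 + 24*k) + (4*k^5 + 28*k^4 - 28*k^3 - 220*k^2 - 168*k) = 5*k^5 + 27*k^4 - 38*k^3 - 216*k^2 - 144*k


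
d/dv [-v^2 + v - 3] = 1 - 2*v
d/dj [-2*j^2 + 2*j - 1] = 2 - 4*j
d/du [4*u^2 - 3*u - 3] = 8*u - 3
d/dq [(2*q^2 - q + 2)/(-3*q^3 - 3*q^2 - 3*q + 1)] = (6*q^4 - 6*q^3 + 9*q^2 + 16*q + 5)/(9*q^6 + 18*q^5 + 27*q^4 + 12*q^3 + 3*q^2 - 6*q + 1)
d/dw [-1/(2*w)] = 1/(2*w^2)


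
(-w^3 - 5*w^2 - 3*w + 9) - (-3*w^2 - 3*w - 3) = -w^3 - 2*w^2 + 12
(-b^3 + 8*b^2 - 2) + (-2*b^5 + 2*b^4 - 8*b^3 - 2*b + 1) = -2*b^5 + 2*b^4 - 9*b^3 + 8*b^2 - 2*b - 1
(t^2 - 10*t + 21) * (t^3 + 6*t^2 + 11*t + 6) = t^5 - 4*t^4 - 28*t^3 + 22*t^2 + 171*t + 126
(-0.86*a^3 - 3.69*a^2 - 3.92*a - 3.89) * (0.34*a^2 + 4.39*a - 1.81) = -0.2924*a^5 - 5.03*a^4 - 15.9753*a^3 - 11.8525*a^2 - 9.9819*a + 7.0409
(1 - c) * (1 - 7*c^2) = 7*c^3 - 7*c^2 - c + 1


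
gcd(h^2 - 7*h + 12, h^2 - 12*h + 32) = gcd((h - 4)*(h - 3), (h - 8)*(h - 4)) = h - 4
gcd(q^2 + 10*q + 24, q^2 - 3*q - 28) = q + 4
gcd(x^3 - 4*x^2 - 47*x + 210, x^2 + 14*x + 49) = x + 7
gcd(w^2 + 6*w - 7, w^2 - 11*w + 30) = 1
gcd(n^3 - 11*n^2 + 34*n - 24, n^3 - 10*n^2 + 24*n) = n^2 - 10*n + 24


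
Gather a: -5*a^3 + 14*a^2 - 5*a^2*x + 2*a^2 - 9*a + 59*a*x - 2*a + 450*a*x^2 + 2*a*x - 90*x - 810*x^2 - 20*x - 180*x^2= -5*a^3 + a^2*(16 - 5*x) + a*(450*x^2 + 61*x - 11) - 990*x^2 - 110*x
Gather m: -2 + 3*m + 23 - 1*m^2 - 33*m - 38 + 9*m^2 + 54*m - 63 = 8*m^2 + 24*m - 80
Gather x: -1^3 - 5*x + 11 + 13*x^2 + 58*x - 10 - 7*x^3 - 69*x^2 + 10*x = -7*x^3 - 56*x^2 + 63*x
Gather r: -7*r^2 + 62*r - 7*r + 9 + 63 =-7*r^2 + 55*r + 72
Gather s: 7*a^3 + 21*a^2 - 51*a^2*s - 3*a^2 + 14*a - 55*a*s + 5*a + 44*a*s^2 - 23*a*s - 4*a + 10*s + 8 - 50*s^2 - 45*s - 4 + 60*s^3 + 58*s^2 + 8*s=7*a^3 + 18*a^2 + 15*a + 60*s^3 + s^2*(44*a + 8) + s*(-51*a^2 - 78*a - 27) + 4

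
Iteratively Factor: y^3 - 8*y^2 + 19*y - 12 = (y - 4)*(y^2 - 4*y + 3) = (y - 4)*(y - 3)*(y - 1)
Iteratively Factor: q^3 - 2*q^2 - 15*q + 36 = (q - 3)*(q^2 + q - 12) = (q - 3)^2*(q + 4)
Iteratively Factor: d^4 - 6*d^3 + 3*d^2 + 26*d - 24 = (d - 1)*(d^3 - 5*d^2 - 2*d + 24) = (d - 1)*(d + 2)*(d^2 - 7*d + 12) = (d - 3)*(d - 1)*(d + 2)*(d - 4)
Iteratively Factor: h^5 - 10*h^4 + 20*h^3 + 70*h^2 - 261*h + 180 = (h - 3)*(h^4 - 7*h^3 - h^2 + 67*h - 60) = (h - 3)*(h + 3)*(h^3 - 10*h^2 + 29*h - 20) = (h - 4)*(h - 3)*(h + 3)*(h^2 - 6*h + 5) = (h - 4)*(h - 3)*(h - 1)*(h + 3)*(h - 5)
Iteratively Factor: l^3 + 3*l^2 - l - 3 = (l - 1)*(l^2 + 4*l + 3) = (l - 1)*(l + 3)*(l + 1)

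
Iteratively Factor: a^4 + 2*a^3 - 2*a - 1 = (a + 1)*(a^3 + a^2 - a - 1) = (a + 1)^2*(a^2 - 1) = (a - 1)*(a + 1)^2*(a + 1)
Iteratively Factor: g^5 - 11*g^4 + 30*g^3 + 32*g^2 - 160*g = (g)*(g^4 - 11*g^3 + 30*g^2 + 32*g - 160) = g*(g + 2)*(g^3 - 13*g^2 + 56*g - 80) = g*(g - 4)*(g + 2)*(g^2 - 9*g + 20) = g*(g - 4)^2*(g + 2)*(g - 5)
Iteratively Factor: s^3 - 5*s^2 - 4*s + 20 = (s - 2)*(s^2 - 3*s - 10) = (s - 2)*(s + 2)*(s - 5)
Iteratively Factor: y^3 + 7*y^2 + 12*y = (y + 3)*(y^2 + 4*y) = y*(y + 3)*(y + 4)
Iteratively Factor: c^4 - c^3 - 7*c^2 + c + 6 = (c - 1)*(c^3 - 7*c - 6) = (c - 1)*(c + 2)*(c^2 - 2*c - 3) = (c - 3)*(c - 1)*(c + 2)*(c + 1)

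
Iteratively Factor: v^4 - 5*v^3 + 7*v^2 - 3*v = (v - 1)*(v^3 - 4*v^2 + 3*v) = (v - 3)*(v - 1)*(v^2 - v) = (v - 3)*(v - 1)^2*(v)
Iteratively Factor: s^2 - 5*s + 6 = (s - 3)*(s - 2)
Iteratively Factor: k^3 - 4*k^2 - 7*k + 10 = (k - 1)*(k^2 - 3*k - 10) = (k - 1)*(k + 2)*(k - 5)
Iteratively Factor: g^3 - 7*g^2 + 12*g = (g - 3)*(g^2 - 4*g) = (g - 4)*(g - 3)*(g)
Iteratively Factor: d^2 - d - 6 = (d + 2)*(d - 3)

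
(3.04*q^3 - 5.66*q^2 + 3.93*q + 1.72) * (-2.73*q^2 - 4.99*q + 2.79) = -8.2992*q^5 + 0.2822*q^4 + 25.9961*q^3 - 40.0977*q^2 + 2.3819*q + 4.7988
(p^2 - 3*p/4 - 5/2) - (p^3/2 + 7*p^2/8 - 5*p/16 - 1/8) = -p^3/2 + p^2/8 - 7*p/16 - 19/8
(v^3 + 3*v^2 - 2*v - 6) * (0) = 0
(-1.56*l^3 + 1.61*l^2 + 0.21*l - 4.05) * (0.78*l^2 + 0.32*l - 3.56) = -1.2168*l^5 + 0.7566*l^4 + 6.2326*l^3 - 8.8234*l^2 - 2.0436*l + 14.418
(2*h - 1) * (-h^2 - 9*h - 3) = -2*h^3 - 17*h^2 + 3*h + 3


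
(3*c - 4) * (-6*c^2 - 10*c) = -18*c^3 - 6*c^2 + 40*c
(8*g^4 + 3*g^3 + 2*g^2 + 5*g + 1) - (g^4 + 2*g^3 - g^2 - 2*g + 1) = 7*g^4 + g^3 + 3*g^2 + 7*g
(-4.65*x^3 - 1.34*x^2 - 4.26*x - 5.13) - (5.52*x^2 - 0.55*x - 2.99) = -4.65*x^3 - 6.86*x^2 - 3.71*x - 2.14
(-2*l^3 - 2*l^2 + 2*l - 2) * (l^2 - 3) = -2*l^5 - 2*l^4 + 8*l^3 + 4*l^2 - 6*l + 6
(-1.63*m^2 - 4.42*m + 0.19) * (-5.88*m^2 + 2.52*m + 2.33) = 9.5844*m^4 + 21.882*m^3 - 16.0535*m^2 - 9.8198*m + 0.4427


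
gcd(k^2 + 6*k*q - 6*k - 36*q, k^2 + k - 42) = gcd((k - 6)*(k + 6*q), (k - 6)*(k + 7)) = k - 6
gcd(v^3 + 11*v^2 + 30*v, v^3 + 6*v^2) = v^2 + 6*v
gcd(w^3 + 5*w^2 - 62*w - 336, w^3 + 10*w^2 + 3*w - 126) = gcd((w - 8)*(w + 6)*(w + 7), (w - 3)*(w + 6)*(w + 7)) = w^2 + 13*w + 42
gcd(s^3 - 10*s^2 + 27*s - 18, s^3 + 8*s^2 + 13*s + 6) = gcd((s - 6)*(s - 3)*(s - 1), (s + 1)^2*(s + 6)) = 1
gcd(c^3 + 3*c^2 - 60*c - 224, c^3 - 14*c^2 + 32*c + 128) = c - 8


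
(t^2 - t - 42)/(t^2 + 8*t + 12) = (t - 7)/(t + 2)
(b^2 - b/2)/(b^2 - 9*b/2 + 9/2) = b*(2*b - 1)/(2*b^2 - 9*b + 9)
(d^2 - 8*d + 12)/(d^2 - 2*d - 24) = (d - 2)/(d + 4)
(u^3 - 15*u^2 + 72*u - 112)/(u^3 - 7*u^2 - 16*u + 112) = (u - 4)/(u + 4)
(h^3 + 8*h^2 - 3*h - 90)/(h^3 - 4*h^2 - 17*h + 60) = (h^2 + 11*h + 30)/(h^2 - h - 20)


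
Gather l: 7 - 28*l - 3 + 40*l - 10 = 12*l - 6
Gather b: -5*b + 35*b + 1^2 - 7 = 30*b - 6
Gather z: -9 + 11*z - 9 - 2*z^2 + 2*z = -2*z^2 + 13*z - 18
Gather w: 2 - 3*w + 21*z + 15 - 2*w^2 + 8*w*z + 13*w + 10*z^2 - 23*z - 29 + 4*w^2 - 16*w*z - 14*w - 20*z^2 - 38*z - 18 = 2*w^2 + w*(-8*z - 4) - 10*z^2 - 40*z - 30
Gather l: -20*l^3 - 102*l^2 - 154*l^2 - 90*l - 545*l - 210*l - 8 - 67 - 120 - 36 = -20*l^3 - 256*l^2 - 845*l - 231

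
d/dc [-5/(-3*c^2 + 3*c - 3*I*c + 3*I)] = 5*(-2*c + 1 - I)/(3*(c^2 - c + I*c - I)^2)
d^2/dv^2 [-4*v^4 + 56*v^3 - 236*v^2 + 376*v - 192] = -48*v^2 + 336*v - 472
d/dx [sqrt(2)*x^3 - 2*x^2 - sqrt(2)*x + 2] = 3*sqrt(2)*x^2 - 4*x - sqrt(2)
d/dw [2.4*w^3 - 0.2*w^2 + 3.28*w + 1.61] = 7.2*w^2 - 0.4*w + 3.28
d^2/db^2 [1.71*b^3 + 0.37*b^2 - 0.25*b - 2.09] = 10.26*b + 0.74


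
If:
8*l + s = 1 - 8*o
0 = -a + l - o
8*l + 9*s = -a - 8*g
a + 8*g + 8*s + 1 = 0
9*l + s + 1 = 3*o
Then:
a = -2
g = -135/8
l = -2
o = 0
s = 17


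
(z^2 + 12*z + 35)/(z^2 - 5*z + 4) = (z^2 + 12*z + 35)/(z^2 - 5*z + 4)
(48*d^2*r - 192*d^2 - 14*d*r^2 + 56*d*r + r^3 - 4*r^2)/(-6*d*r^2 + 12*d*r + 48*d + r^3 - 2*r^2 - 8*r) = (-8*d + r)/(r + 2)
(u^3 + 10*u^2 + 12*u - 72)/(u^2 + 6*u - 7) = (u^3 + 10*u^2 + 12*u - 72)/(u^2 + 6*u - 7)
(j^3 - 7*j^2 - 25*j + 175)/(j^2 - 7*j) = j - 25/j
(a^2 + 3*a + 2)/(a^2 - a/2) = 2*(a^2 + 3*a + 2)/(a*(2*a - 1))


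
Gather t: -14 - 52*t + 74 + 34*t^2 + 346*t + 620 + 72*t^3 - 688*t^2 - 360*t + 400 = 72*t^3 - 654*t^2 - 66*t + 1080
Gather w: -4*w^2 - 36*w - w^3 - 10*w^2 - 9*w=-w^3 - 14*w^2 - 45*w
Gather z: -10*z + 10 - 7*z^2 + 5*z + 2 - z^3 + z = -z^3 - 7*z^2 - 4*z + 12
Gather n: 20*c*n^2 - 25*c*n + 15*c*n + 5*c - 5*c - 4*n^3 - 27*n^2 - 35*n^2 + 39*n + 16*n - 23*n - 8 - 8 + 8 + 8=-4*n^3 + n^2*(20*c - 62) + n*(32 - 10*c)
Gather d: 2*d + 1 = 2*d + 1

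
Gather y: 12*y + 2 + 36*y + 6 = 48*y + 8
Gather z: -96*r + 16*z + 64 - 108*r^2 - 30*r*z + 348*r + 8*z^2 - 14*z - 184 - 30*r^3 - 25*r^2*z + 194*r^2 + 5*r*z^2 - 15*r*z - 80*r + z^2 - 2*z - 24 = -30*r^3 + 86*r^2 + 172*r + z^2*(5*r + 9) + z*(-25*r^2 - 45*r) - 144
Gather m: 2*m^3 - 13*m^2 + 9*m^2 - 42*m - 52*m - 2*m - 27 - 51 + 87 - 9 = 2*m^3 - 4*m^2 - 96*m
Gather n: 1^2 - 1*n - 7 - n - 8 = -2*n - 14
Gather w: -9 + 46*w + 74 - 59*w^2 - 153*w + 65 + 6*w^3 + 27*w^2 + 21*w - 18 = 6*w^3 - 32*w^2 - 86*w + 112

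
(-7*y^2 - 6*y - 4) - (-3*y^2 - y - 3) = -4*y^2 - 5*y - 1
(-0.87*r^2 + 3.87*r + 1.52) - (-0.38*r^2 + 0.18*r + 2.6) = -0.49*r^2 + 3.69*r - 1.08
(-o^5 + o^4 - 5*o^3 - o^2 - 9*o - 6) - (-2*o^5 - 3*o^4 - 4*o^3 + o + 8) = o^5 + 4*o^4 - o^3 - o^2 - 10*o - 14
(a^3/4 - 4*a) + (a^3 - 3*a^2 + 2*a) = 5*a^3/4 - 3*a^2 - 2*a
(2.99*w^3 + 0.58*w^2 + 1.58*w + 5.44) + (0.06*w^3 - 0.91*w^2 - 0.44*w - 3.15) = 3.05*w^3 - 0.33*w^2 + 1.14*w + 2.29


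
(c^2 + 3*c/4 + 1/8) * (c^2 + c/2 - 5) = c^4 + 5*c^3/4 - 9*c^2/2 - 59*c/16 - 5/8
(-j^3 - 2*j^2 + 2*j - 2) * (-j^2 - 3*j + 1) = j^5 + 5*j^4 + 3*j^3 - 6*j^2 + 8*j - 2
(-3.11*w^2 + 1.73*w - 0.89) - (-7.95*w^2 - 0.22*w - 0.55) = 4.84*w^2 + 1.95*w - 0.34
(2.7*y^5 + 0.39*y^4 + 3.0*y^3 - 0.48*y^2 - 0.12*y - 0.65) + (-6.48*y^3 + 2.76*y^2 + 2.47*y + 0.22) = 2.7*y^5 + 0.39*y^4 - 3.48*y^3 + 2.28*y^2 + 2.35*y - 0.43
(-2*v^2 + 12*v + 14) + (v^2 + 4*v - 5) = -v^2 + 16*v + 9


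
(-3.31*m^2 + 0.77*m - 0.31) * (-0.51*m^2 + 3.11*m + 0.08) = 1.6881*m^4 - 10.6868*m^3 + 2.288*m^2 - 0.9025*m - 0.0248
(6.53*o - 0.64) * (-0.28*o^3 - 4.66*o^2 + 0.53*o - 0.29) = -1.8284*o^4 - 30.2506*o^3 + 6.4433*o^2 - 2.2329*o + 0.1856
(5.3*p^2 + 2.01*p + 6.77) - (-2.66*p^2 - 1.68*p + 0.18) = 7.96*p^2 + 3.69*p + 6.59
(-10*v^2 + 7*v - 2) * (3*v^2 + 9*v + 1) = -30*v^4 - 69*v^3 + 47*v^2 - 11*v - 2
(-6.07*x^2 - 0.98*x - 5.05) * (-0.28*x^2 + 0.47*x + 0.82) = 1.6996*x^4 - 2.5785*x^3 - 4.024*x^2 - 3.1771*x - 4.141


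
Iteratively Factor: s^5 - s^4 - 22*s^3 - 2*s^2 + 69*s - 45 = (s - 5)*(s^4 + 4*s^3 - 2*s^2 - 12*s + 9) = (s - 5)*(s - 1)*(s^3 + 5*s^2 + 3*s - 9) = (s - 5)*(s - 1)^2*(s^2 + 6*s + 9) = (s - 5)*(s - 1)^2*(s + 3)*(s + 3)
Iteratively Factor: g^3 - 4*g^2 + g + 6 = (g - 2)*(g^2 - 2*g - 3) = (g - 2)*(g + 1)*(g - 3)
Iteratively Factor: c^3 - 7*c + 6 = (c + 3)*(c^2 - 3*c + 2) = (c - 2)*(c + 3)*(c - 1)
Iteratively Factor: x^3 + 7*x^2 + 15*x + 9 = (x + 3)*(x^2 + 4*x + 3) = (x + 1)*(x + 3)*(x + 3)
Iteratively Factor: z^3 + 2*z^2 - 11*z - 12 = (z + 1)*(z^2 + z - 12) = (z + 1)*(z + 4)*(z - 3)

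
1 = 1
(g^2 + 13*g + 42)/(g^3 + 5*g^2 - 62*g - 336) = 1/(g - 8)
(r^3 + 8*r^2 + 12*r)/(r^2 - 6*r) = (r^2 + 8*r + 12)/(r - 6)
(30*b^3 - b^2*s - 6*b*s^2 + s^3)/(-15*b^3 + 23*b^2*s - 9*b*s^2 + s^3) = (2*b + s)/(-b + s)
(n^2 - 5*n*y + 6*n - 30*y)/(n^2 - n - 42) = (n - 5*y)/(n - 7)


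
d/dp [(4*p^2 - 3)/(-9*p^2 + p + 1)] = (4*p^2 - 46*p + 3)/(81*p^4 - 18*p^3 - 17*p^2 + 2*p + 1)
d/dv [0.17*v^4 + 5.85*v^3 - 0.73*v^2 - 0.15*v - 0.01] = 0.68*v^3 + 17.55*v^2 - 1.46*v - 0.15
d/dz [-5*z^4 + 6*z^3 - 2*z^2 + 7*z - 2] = -20*z^3 + 18*z^2 - 4*z + 7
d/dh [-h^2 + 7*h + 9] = 7 - 2*h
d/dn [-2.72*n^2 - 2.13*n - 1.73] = -5.44*n - 2.13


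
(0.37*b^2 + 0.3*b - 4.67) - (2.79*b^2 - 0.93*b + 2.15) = -2.42*b^2 + 1.23*b - 6.82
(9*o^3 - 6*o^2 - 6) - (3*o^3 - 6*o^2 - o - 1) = 6*o^3 + o - 5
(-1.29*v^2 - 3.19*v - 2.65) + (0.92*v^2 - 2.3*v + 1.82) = -0.37*v^2 - 5.49*v - 0.83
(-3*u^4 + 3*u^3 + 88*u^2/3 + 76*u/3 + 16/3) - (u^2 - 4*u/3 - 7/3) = -3*u^4 + 3*u^3 + 85*u^2/3 + 80*u/3 + 23/3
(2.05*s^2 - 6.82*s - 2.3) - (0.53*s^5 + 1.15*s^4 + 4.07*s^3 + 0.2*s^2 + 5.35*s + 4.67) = -0.53*s^5 - 1.15*s^4 - 4.07*s^3 + 1.85*s^2 - 12.17*s - 6.97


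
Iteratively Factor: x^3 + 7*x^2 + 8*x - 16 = (x + 4)*(x^2 + 3*x - 4) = (x + 4)^2*(x - 1)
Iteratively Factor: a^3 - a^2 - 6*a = (a + 2)*(a^2 - 3*a) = a*(a + 2)*(a - 3)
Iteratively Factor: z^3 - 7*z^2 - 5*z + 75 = (z + 3)*(z^2 - 10*z + 25) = (z - 5)*(z + 3)*(z - 5)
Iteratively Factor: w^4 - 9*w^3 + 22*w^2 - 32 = (w + 1)*(w^3 - 10*w^2 + 32*w - 32) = (w - 4)*(w + 1)*(w^2 - 6*w + 8) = (w - 4)*(w - 2)*(w + 1)*(w - 4)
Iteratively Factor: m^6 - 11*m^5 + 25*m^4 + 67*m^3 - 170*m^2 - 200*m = (m - 5)*(m^5 - 6*m^4 - 5*m^3 + 42*m^2 + 40*m) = (m - 5)*(m - 4)*(m^4 - 2*m^3 - 13*m^2 - 10*m) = (m - 5)^2*(m - 4)*(m^3 + 3*m^2 + 2*m) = m*(m - 5)^2*(m - 4)*(m^2 + 3*m + 2) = m*(m - 5)^2*(m - 4)*(m + 2)*(m + 1)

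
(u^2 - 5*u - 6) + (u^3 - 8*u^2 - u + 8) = u^3 - 7*u^2 - 6*u + 2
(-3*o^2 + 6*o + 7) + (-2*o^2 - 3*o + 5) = -5*o^2 + 3*o + 12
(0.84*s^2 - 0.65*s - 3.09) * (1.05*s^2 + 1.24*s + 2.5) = 0.882*s^4 + 0.3591*s^3 - 1.9505*s^2 - 5.4566*s - 7.725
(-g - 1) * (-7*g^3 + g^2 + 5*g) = 7*g^4 + 6*g^3 - 6*g^2 - 5*g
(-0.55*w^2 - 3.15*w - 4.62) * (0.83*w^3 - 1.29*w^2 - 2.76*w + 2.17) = -0.4565*w^5 - 1.905*w^4 + 1.7469*w^3 + 13.4603*w^2 + 5.9157*w - 10.0254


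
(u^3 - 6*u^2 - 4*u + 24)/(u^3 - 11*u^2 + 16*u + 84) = (u - 2)/(u - 7)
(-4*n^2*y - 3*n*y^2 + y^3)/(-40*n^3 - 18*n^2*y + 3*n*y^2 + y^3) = y*(n + y)/(10*n^2 + 7*n*y + y^2)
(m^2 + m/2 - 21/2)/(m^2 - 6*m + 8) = (2*m^2 + m - 21)/(2*(m^2 - 6*m + 8))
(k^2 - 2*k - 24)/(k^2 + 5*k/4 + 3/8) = 8*(k^2 - 2*k - 24)/(8*k^2 + 10*k + 3)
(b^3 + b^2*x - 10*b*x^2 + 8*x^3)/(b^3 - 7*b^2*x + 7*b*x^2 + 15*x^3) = (b^3 + b^2*x - 10*b*x^2 + 8*x^3)/(b^3 - 7*b^2*x + 7*b*x^2 + 15*x^3)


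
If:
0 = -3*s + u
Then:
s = u/3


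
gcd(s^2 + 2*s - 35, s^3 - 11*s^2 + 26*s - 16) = 1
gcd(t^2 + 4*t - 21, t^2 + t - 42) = t + 7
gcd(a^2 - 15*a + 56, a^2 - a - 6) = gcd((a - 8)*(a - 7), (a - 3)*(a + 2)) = 1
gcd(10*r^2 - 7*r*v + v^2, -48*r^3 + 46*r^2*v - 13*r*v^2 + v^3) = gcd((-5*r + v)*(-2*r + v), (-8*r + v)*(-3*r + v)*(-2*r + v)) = 2*r - v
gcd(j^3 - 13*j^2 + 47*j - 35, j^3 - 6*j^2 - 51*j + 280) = j - 5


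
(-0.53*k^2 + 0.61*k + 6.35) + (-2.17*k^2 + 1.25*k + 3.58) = -2.7*k^2 + 1.86*k + 9.93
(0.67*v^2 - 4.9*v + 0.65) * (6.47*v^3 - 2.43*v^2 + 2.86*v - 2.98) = 4.3349*v^5 - 33.3311*v^4 + 18.0287*v^3 - 17.5901*v^2 + 16.461*v - 1.937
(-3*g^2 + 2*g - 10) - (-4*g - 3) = -3*g^2 + 6*g - 7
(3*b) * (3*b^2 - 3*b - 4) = 9*b^3 - 9*b^2 - 12*b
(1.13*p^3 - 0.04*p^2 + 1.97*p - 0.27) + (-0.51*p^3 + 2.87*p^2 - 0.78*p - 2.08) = 0.62*p^3 + 2.83*p^2 + 1.19*p - 2.35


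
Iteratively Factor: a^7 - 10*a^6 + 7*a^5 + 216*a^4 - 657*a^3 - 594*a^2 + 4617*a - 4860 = (a - 5)*(a^6 - 5*a^5 - 18*a^4 + 126*a^3 - 27*a^2 - 729*a + 972) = (a - 5)*(a - 3)*(a^5 - 2*a^4 - 24*a^3 + 54*a^2 + 135*a - 324) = (a - 5)*(a - 3)^2*(a^4 + a^3 - 21*a^2 - 9*a + 108) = (a - 5)*(a - 3)^3*(a^3 + 4*a^2 - 9*a - 36) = (a - 5)*(a - 3)^3*(a + 4)*(a^2 - 9) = (a - 5)*(a - 3)^3*(a + 3)*(a + 4)*(a - 3)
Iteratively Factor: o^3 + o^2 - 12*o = (o - 3)*(o^2 + 4*o) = o*(o - 3)*(o + 4)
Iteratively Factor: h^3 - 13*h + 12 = (h - 3)*(h^2 + 3*h - 4) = (h - 3)*(h - 1)*(h + 4)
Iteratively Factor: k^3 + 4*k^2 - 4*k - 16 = (k + 4)*(k^2 - 4) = (k + 2)*(k + 4)*(k - 2)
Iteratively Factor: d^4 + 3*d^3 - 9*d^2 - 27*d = (d - 3)*(d^3 + 6*d^2 + 9*d) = d*(d - 3)*(d^2 + 6*d + 9) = d*(d - 3)*(d + 3)*(d + 3)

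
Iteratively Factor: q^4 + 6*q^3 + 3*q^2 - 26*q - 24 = (q - 2)*(q^3 + 8*q^2 + 19*q + 12) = (q - 2)*(q + 1)*(q^2 + 7*q + 12) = (q - 2)*(q + 1)*(q + 3)*(q + 4)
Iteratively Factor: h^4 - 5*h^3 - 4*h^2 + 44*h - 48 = (h + 3)*(h^3 - 8*h^2 + 20*h - 16) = (h - 2)*(h + 3)*(h^2 - 6*h + 8) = (h - 2)^2*(h + 3)*(h - 4)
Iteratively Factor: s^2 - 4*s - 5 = (s - 5)*(s + 1)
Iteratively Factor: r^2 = (r)*(r)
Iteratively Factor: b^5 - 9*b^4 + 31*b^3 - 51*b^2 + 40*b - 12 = (b - 1)*(b^4 - 8*b^3 + 23*b^2 - 28*b + 12) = (b - 3)*(b - 1)*(b^3 - 5*b^2 + 8*b - 4) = (b - 3)*(b - 2)*(b - 1)*(b^2 - 3*b + 2) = (b - 3)*(b - 2)*(b - 1)^2*(b - 2)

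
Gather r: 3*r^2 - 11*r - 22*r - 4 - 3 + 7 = 3*r^2 - 33*r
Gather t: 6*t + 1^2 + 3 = 6*t + 4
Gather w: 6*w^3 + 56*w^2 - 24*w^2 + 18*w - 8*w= 6*w^3 + 32*w^2 + 10*w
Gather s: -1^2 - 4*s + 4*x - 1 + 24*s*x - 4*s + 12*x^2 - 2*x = s*(24*x - 8) + 12*x^2 + 2*x - 2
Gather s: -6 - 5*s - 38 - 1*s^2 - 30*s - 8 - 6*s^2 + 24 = -7*s^2 - 35*s - 28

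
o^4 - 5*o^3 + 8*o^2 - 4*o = o*(o - 2)^2*(o - 1)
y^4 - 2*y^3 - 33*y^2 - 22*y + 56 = (y - 7)*(y - 1)*(y + 2)*(y + 4)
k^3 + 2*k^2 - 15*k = k*(k - 3)*(k + 5)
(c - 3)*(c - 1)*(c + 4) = c^3 - 13*c + 12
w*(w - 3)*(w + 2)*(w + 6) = w^4 + 5*w^3 - 12*w^2 - 36*w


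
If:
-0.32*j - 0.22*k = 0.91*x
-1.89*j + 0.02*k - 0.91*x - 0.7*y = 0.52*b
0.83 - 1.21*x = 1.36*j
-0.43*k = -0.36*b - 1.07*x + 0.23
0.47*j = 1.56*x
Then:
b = -1.34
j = 0.48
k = -1.30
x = 0.15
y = -0.53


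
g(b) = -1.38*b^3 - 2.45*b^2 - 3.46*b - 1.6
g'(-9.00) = -294.70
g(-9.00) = 837.11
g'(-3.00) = -26.02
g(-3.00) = 23.99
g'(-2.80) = -22.20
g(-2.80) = 19.17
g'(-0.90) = -2.40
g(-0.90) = 0.54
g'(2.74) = -47.97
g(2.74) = -57.86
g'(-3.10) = -28.06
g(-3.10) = 26.69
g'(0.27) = -5.08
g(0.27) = -2.74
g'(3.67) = -77.20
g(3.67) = -115.51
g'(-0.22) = -2.58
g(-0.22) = -0.94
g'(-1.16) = -3.35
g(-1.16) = 1.27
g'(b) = -4.14*b^2 - 4.9*b - 3.46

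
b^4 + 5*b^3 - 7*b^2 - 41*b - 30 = (b - 3)*(b + 1)*(b + 2)*(b + 5)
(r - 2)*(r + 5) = r^2 + 3*r - 10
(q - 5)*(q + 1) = q^2 - 4*q - 5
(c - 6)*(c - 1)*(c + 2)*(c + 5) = c^4 - 33*c^2 - 28*c + 60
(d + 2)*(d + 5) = d^2 + 7*d + 10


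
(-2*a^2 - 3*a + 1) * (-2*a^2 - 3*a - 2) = 4*a^4 + 12*a^3 + 11*a^2 + 3*a - 2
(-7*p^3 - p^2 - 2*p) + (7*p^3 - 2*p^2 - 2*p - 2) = -3*p^2 - 4*p - 2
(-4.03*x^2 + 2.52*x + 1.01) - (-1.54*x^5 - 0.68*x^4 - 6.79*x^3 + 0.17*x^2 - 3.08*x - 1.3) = 1.54*x^5 + 0.68*x^4 + 6.79*x^3 - 4.2*x^2 + 5.6*x + 2.31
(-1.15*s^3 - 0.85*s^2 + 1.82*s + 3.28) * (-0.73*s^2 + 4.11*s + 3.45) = 0.8395*s^5 - 4.106*s^4 - 8.7896*s^3 + 2.1533*s^2 + 19.7598*s + 11.316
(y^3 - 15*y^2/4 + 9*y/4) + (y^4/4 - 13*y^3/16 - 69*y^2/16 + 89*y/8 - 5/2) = y^4/4 + 3*y^3/16 - 129*y^2/16 + 107*y/8 - 5/2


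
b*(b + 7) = b^2 + 7*b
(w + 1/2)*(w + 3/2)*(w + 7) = w^3 + 9*w^2 + 59*w/4 + 21/4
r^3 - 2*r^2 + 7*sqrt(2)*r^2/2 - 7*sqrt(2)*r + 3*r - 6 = (r - 2)*(r + sqrt(2)/2)*(r + 3*sqrt(2))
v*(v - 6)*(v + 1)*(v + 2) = v^4 - 3*v^3 - 16*v^2 - 12*v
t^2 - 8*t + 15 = (t - 5)*(t - 3)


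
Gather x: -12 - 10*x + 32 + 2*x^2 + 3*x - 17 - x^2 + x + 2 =x^2 - 6*x + 5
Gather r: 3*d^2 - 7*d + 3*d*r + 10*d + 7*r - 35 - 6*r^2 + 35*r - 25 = 3*d^2 + 3*d - 6*r^2 + r*(3*d + 42) - 60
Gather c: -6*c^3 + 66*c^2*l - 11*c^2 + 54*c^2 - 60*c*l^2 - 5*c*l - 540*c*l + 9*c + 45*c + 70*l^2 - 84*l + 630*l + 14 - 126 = -6*c^3 + c^2*(66*l + 43) + c*(-60*l^2 - 545*l + 54) + 70*l^2 + 546*l - 112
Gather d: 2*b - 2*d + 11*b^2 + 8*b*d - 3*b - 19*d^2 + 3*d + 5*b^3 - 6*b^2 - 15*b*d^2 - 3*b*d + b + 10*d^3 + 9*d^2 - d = 5*b^3 + 5*b^2 + 5*b*d + 10*d^3 + d^2*(-15*b - 10)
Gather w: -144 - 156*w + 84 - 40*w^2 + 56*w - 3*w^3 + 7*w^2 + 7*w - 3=-3*w^3 - 33*w^2 - 93*w - 63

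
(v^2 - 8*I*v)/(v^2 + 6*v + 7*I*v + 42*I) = v*(v - 8*I)/(v^2 + v*(6 + 7*I) + 42*I)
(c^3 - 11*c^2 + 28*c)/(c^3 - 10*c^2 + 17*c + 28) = c/(c + 1)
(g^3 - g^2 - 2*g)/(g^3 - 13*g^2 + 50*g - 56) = g*(g + 1)/(g^2 - 11*g + 28)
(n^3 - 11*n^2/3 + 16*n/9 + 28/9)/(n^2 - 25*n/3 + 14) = (3*n^2 - 4*n - 4)/(3*(n - 6))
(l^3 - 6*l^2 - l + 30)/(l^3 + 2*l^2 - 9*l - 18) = (l - 5)/(l + 3)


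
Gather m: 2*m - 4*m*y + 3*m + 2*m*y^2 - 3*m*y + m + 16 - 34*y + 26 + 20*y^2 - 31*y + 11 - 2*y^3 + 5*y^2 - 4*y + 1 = m*(2*y^2 - 7*y + 6) - 2*y^3 + 25*y^2 - 69*y + 54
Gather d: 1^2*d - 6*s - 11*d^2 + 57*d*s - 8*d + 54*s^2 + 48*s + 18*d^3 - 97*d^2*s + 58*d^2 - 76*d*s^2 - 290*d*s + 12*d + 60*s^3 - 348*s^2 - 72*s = 18*d^3 + d^2*(47 - 97*s) + d*(-76*s^2 - 233*s + 5) + 60*s^3 - 294*s^2 - 30*s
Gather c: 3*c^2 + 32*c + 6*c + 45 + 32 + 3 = 3*c^2 + 38*c + 80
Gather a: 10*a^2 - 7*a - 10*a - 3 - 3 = 10*a^2 - 17*a - 6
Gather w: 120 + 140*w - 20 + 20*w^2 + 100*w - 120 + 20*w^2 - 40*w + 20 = 40*w^2 + 200*w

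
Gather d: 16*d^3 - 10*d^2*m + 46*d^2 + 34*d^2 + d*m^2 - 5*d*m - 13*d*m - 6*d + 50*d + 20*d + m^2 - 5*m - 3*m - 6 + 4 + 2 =16*d^3 + d^2*(80 - 10*m) + d*(m^2 - 18*m + 64) + m^2 - 8*m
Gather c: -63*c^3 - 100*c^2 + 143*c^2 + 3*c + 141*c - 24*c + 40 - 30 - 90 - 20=-63*c^3 + 43*c^2 + 120*c - 100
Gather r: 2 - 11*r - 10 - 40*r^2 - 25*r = -40*r^2 - 36*r - 8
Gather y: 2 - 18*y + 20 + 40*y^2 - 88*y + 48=40*y^2 - 106*y + 70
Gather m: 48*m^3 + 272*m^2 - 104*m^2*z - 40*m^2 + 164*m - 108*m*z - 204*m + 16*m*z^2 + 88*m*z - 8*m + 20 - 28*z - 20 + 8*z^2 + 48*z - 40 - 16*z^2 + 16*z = 48*m^3 + m^2*(232 - 104*z) + m*(16*z^2 - 20*z - 48) - 8*z^2 + 36*z - 40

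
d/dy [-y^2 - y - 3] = -2*y - 1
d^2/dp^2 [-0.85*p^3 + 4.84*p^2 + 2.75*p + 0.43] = 9.68 - 5.1*p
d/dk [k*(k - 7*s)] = 2*k - 7*s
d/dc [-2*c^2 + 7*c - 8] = 7 - 4*c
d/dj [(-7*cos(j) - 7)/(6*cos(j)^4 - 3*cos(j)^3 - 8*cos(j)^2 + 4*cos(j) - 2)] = 7*(-9*(1 - cos(2*j))^2 + 5*cos(j) - 19*cos(2*j) - 9*cos(3*j) + 5)*sin(j)/(2*(-6*cos(j)^4 + 3*cos(j)^3 + 8*cos(j)^2 - 4*cos(j) + 2)^2)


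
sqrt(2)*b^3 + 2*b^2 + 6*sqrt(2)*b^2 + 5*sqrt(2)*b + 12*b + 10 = (b + 5)*(b + sqrt(2))*(sqrt(2)*b + sqrt(2))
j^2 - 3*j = j*(j - 3)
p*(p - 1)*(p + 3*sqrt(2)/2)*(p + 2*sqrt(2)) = p^4 - p^3 + 7*sqrt(2)*p^3/2 - 7*sqrt(2)*p^2/2 + 6*p^2 - 6*p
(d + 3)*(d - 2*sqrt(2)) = d^2 - 2*sqrt(2)*d + 3*d - 6*sqrt(2)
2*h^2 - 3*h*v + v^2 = (-2*h + v)*(-h + v)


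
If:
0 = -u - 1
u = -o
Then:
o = 1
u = -1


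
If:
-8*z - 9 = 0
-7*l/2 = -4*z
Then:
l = -9/7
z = -9/8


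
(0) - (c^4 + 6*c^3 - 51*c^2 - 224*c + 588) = -c^4 - 6*c^3 + 51*c^2 + 224*c - 588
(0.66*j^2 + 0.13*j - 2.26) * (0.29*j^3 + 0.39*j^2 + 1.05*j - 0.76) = 0.1914*j^5 + 0.2951*j^4 + 0.0883000000000002*j^3 - 1.2465*j^2 - 2.4718*j + 1.7176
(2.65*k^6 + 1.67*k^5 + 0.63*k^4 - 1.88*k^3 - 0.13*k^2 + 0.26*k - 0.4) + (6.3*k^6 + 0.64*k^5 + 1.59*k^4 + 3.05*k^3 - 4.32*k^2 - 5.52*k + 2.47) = 8.95*k^6 + 2.31*k^5 + 2.22*k^4 + 1.17*k^3 - 4.45*k^2 - 5.26*k + 2.07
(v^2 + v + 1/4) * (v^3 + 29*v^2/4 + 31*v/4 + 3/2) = v^5 + 33*v^4/4 + 61*v^3/4 + 177*v^2/16 + 55*v/16 + 3/8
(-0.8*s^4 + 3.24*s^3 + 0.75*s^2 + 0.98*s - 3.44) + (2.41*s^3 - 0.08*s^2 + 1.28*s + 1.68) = -0.8*s^4 + 5.65*s^3 + 0.67*s^2 + 2.26*s - 1.76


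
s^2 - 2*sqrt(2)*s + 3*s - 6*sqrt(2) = (s + 3)*(s - 2*sqrt(2))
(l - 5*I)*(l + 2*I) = l^2 - 3*I*l + 10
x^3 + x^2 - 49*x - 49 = (x - 7)*(x + 1)*(x + 7)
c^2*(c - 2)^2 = c^4 - 4*c^3 + 4*c^2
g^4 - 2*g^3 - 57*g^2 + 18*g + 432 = (g - 8)*(g - 3)*(g + 3)*(g + 6)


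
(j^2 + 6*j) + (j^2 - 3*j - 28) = 2*j^2 + 3*j - 28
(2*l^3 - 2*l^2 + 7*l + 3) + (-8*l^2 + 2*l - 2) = 2*l^3 - 10*l^2 + 9*l + 1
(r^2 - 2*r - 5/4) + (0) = r^2 - 2*r - 5/4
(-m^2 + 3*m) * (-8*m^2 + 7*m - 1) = 8*m^4 - 31*m^3 + 22*m^2 - 3*m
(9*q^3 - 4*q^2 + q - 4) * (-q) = -9*q^4 + 4*q^3 - q^2 + 4*q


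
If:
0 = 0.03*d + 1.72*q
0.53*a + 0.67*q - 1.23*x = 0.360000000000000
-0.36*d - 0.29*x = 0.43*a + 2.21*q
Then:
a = 2.23494431185362*x + 0.659785202863962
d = -3.89177936886767*x - 0.882577565632458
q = 0.0678798727128083*x + 0.0153937947494033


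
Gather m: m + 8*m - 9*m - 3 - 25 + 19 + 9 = 0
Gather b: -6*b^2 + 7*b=-6*b^2 + 7*b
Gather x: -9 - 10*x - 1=-10*x - 10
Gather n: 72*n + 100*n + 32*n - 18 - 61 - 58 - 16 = 204*n - 153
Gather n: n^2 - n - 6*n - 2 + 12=n^2 - 7*n + 10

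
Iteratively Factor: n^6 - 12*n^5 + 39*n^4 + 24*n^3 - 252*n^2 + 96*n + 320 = (n - 4)*(n^5 - 8*n^4 + 7*n^3 + 52*n^2 - 44*n - 80) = (n - 4)*(n - 2)*(n^4 - 6*n^3 - 5*n^2 + 42*n + 40) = (n - 4)*(n - 2)*(n + 2)*(n^3 - 8*n^2 + 11*n + 20) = (n - 4)*(n - 2)*(n + 1)*(n + 2)*(n^2 - 9*n + 20) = (n - 4)^2*(n - 2)*(n + 1)*(n + 2)*(n - 5)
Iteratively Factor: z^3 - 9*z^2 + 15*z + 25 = (z - 5)*(z^2 - 4*z - 5) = (z - 5)*(z + 1)*(z - 5)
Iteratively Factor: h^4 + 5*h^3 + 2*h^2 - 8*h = (h + 2)*(h^3 + 3*h^2 - 4*h) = h*(h + 2)*(h^2 + 3*h - 4) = h*(h + 2)*(h + 4)*(h - 1)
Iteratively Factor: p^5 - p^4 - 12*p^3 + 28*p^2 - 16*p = (p + 4)*(p^4 - 5*p^3 + 8*p^2 - 4*p) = p*(p + 4)*(p^3 - 5*p^2 + 8*p - 4) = p*(p - 2)*(p + 4)*(p^2 - 3*p + 2) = p*(p - 2)*(p - 1)*(p + 4)*(p - 2)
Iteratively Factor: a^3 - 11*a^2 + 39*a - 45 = (a - 5)*(a^2 - 6*a + 9) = (a - 5)*(a - 3)*(a - 3)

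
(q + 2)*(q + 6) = q^2 + 8*q + 12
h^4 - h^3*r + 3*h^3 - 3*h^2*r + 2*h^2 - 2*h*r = h*(h + 1)*(h + 2)*(h - r)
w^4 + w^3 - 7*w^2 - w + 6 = (w - 2)*(w - 1)*(w + 1)*(w + 3)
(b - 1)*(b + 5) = b^2 + 4*b - 5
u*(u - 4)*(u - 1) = u^3 - 5*u^2 + 4*u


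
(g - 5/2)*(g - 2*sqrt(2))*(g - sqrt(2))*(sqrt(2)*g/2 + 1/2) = sqrt(2)*g^4/2 - 5*g^3/2 - 5*sqrt(2)*g^3/4 + sqrt(2)*g^2/2 + 25*g^2/4 - 5*sqrt(2)*g/4 + 2*g - 5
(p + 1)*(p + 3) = p^2 + 4*p + 3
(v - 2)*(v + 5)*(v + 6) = v^3 + 9*v^2 + 8*v - 60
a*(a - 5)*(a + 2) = a^3 - 3*a^2 - 10*a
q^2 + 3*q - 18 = (q - 3)*(q + 6)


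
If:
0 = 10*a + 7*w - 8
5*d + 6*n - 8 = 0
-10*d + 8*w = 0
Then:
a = 4/5 - 7*w/10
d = 4*w/5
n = 4/3 - 2*w/3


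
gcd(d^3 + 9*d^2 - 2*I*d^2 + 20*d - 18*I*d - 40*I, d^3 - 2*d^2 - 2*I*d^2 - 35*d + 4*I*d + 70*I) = d^2 + d*(5 - 2*I) - 10*I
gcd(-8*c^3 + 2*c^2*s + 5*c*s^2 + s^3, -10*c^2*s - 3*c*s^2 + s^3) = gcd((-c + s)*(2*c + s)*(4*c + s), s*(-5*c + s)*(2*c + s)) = 2*c + s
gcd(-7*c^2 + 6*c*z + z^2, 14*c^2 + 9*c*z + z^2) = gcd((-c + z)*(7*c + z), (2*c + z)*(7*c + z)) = 7*c + z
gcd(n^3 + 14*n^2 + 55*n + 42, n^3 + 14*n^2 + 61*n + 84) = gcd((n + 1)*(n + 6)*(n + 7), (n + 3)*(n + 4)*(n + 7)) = n + 7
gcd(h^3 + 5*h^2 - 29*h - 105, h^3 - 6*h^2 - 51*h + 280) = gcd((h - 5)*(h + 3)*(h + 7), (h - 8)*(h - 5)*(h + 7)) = h^2 + 2*h - 35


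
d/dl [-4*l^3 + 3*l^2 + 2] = 6*l*(1 - 2*l)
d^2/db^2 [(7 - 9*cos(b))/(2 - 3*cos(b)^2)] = 3*(24*(9*cos(b) - 7)*sin(b)^2*cos(b)^2 - 3*(3*cos(b)^2 - 2)^2*cos(b) + 2*(3*cos(b)^2 - 2)*(-7*cos(2*b) + 9*cos(3*b)))/(3*cos(b)^2 - 2)^3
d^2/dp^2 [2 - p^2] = -2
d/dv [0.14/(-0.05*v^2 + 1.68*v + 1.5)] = (0.014*v - 0.2352)/(-0.05*v^2 + 1.68*v + 1.5)^2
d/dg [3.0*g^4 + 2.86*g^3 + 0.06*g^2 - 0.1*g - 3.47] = 12.0*g^3 + 8.58*g^2 + 0.12*g - 0.1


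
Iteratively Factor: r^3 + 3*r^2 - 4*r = (r - 1)*(r^2 + 4*r) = r*(r - 1)*(r + 4)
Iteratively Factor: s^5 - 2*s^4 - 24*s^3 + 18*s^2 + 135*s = (s)*(s^4 - 2*s^3 - 24*s^2 + 18*s + 135) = s*(s + 3)*(s^3 - 5*s^2 - 9*s + 45) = s*(s - 5)*(s + 3)*(s^2 - 9) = s*(s - 5)*(s + 3)^2*(s - 3)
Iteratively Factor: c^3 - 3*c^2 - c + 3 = (c - 3)*(c^2 - 1) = (c - 3)*(c + 1)*(c - 1)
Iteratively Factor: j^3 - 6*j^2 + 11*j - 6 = (j - 1)*(j^2 - 5*j + 6) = (j - 3)*(j - 1)*(j - 2)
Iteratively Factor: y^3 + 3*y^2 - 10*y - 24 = (y + 4)*(y^2 - y - 6) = (y + 2)*(y + 4)*(y - 3)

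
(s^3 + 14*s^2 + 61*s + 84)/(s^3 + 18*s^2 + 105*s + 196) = (s + 3)/(s + 7)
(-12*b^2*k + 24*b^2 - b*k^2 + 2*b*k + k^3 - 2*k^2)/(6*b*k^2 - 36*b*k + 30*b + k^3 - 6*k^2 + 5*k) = (-12*b^2*k + 24*b^2 - b*k^2 + 2*b*k + k^3 - 2*k^2)/(6*b*k^2 - 36*b*k + 30*b + k^3 - 6*k^2 + 5*k)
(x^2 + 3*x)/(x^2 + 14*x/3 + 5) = 3*x/(3*x + 5)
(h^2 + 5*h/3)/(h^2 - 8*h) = (h + 5/3)/(h - 8)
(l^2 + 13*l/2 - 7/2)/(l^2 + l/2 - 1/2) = (l + 7)/(l + 1)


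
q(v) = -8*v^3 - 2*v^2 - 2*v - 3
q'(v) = -24*v^2 - 4*v - 2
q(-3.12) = 226.74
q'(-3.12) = -223.15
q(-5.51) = 1285.57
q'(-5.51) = -708.60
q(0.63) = -7.05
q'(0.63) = -14.05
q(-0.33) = -2.27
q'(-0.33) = -3.29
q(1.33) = -28.02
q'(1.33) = -49.77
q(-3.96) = 470.35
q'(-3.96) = -362.52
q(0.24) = -3.71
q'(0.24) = -4.34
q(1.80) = -59.74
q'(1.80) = -86.96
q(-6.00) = 1665.00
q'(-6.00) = -842.00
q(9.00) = -6015.00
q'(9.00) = -1982.00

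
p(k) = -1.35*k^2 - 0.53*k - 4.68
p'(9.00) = -24.83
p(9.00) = -118.80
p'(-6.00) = 15.67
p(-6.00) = -50.10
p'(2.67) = -7.74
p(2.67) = -15.72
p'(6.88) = -19.11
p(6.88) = -72.23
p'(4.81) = -13.52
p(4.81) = -38.46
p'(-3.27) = 8.30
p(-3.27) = -17.38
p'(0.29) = -1.31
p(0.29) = -4.95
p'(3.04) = -8.74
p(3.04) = -18.77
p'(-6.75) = 17.70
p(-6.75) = -62.61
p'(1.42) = -4.36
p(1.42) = -8.15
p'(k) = -2.7*k - 0.53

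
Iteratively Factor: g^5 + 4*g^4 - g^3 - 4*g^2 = (g)*(g^4 + 4*g^3 - g^2 - 4*g) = g*(g - 1)*(g^3 + 5*g^2 + 4*g) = g*(g - 1)*(g + 1)*(g^2 + 4*g) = g*(g - 1)*(g + 1)*(g + 4)*(g)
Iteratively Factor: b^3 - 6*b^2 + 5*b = (b - 5)*(b^2 - b) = (b - 5)*(b - 1)*(b)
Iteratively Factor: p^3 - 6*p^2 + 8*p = (p - 2)*(p^2 - 4*p) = p*(p - 2)*(p - 4)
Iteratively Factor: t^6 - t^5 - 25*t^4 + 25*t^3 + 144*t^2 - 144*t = (t - 4)*(t^5 + 3*t^4 - 13*t^3 - 27*t^2 + 36*t) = (t - 4)*(t - 1)*(t^4 + 4*t^3 - 9*t^2 - 36*t) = (t - 4)*(t - 1)*(t + 3)*(t^3 + t^2 - 12*t) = (t - 4)*(t - 3)*(t - 1)*(t + 3)*(t^2 + 4*t) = t*(t - 4)*(t - 3)*(t - 1)*(t + 3)*(t + 4)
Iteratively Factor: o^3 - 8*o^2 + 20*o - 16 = (o - 2)*(o^2 - 6*o + 8) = (o - 2)^2*(o - 4)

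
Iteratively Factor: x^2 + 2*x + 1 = (x + 1)*(x + 1)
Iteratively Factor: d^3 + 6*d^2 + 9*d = (d + 3)*(d^2 + 3*d) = (d + 3)^2*(d)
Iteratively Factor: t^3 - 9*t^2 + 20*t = (t - 4)*(t^2 - 5*t) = t*(t - 4)*(t - 5)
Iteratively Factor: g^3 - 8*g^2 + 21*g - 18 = (g - 3)*(g^2 - 5*g + 6) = (g - 3)^2*(g - 2)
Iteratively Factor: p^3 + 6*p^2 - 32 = (p - 2)*(p^2 + 8*p + 16) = (p - 2)*(p + 4)*(p + 4)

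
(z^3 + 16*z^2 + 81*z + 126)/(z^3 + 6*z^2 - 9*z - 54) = (z + 7)/(z - 3)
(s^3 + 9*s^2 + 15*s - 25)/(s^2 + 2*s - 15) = (s^2 + 4*s - 5)/(s - 3)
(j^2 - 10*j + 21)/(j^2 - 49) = (j - 3)/(j + 7)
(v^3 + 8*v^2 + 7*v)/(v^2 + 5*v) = (v^2 + 8*v + 7)/(v + 5)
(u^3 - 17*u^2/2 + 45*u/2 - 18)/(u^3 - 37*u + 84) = (u - 3/2)/(u + 7)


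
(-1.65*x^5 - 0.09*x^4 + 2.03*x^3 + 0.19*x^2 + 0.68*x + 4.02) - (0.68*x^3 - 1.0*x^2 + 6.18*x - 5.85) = -1.65*x^5 - 0.09*x^4 + 1.35*x^3 + 1.19*x^2 - 5.5*x + 9.87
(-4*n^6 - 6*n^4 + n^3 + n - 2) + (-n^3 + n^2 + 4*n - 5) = -4*n^6 - 6*n^4 + n^2 + 5*n - 7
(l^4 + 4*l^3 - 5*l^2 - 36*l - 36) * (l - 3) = l^5 + l^4 - 17*l^3 - 21*l^2 + 72*l + 108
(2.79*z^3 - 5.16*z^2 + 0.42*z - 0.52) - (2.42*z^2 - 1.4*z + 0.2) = 2.79*z^3 - 7.58*z^2 + 1.82*z - 0.72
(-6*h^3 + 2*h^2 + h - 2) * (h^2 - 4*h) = -6*h^5 + 26*h^4 - 7*h^3 - 6*h^2 + 8*h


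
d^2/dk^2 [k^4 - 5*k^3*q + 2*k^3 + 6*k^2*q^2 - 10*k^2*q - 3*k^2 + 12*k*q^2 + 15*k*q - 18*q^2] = 12*k^2 - 30*k*q + 12*k + 12*q^2 - 20*q - 6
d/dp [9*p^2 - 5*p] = 18*p - 5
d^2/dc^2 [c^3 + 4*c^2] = 6*c + 8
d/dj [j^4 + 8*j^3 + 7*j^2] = 2*j*(2*j^2 + 12*j + 7)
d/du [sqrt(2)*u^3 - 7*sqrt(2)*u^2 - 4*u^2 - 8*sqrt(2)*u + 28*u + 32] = 3*sqrt(2)*u^2 - 14*sqrt(2)*u - 8*u - 8*sqrt(2) + 28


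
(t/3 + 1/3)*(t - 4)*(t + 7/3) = t^3/3 - 2*t^2/9 - 11*t/3 - 28/9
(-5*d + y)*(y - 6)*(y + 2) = -5*d*y^2 + 20*d*y + 60*d + y^3 - 4*y^2 - 12*y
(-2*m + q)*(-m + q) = 2*m^2 - 3*m*q + q^2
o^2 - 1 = (o - 1)*(o + 1)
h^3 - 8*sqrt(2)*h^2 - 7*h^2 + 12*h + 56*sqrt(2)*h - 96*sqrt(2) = (h - 4)*(h - 3)*(h - 8*sqrt(2))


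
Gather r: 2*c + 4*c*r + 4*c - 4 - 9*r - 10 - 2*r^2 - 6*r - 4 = 6*c - 2*r^2 + r*(4*c - 15) - 18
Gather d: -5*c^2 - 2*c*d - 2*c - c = -5*c^2 - 2*c*d - 3*c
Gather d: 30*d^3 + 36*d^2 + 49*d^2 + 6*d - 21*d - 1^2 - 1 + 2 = 30*d^3 + 85*d^2 - 15*d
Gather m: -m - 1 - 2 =-m - 3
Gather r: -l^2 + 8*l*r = -l^2 + 8*l*r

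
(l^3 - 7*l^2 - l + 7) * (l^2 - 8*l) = l^5 - 15*l^4 + 55*l^3 + 15*l^2 - 56*l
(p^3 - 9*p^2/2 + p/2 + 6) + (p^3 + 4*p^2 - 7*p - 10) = 2*p^3 - p^2/2 - 13*p/2 - 4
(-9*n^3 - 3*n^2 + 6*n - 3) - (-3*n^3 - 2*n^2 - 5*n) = -6*n^3 - n^2 + 11*n - 3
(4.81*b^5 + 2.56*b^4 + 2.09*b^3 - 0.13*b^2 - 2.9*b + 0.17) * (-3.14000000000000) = -15.1034*b^5 - 8.0384*b^4 - 6.5626*b^3 + 0.4082*b^2 + 9.106*b - 0.5338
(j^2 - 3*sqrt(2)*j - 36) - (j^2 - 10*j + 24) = -3*sqrt(2)*j + 10*j - 60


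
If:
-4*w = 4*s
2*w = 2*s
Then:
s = 0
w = 0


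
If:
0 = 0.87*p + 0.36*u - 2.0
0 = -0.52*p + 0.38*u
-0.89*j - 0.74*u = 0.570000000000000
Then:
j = -2.31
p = 1.47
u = 2.01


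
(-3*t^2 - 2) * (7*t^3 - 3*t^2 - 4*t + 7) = -21*t^5 + 9*t^4 - 2*t^3 - 15*t^2 + 8*t - 14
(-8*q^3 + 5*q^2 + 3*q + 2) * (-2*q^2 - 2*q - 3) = 16*q^5 + 6*q^4 + 8*q^3 - 25*q^2 - 13*q - 6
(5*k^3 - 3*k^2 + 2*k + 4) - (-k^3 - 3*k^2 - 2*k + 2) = 6*k^3 + 4*k + 2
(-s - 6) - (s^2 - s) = -s^2 - 6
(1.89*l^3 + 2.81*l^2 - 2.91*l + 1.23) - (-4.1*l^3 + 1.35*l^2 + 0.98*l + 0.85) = 5.99*l^3 + 1.46*l^2 - 3.89*l + 0.38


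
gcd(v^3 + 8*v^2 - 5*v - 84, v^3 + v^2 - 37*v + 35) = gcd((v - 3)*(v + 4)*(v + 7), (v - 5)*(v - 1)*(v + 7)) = v + 7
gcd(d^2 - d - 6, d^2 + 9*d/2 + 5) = d + 2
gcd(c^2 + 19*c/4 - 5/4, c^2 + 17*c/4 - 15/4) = c + 5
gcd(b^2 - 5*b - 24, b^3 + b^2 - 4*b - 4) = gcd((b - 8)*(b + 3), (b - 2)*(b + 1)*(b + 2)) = 1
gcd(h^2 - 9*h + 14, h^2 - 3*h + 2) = h - 2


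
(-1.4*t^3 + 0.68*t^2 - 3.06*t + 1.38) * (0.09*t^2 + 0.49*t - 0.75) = -0.126*t^5 - 0.6248*t^4 + 1.1078*t^3 - 1.8852*t^2 + 2.9712*t - 1.035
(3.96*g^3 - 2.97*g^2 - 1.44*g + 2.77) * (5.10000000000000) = 20.196*g^3 - 15.147*g^2 - 7.344*g + 14.127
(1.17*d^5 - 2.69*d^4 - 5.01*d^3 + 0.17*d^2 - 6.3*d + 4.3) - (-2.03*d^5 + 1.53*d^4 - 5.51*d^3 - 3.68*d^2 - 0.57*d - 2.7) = 3.2*d^5 - 4.22*d^4 + 0.5*d^3 + 3.85*d^2 - 5.73*d + 7.0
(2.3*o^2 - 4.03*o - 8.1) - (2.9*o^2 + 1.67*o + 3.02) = -0.6*o^2 - 5.7*o - 11.12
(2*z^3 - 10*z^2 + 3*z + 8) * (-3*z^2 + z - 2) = -6*z^5 + 32*z^4 - 23*z^3 - z^2 + 2*z - 16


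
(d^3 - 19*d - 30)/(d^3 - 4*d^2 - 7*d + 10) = (d + 3)/(d - 1)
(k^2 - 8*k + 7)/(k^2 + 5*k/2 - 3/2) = 2*(k^2 - 8*k + 7)/(2*k^2 + 5*k - 3)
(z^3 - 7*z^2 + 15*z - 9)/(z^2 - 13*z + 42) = (z^3 - 7*z^2 + 15*z - 9)/(z^2 - 13*z + 42)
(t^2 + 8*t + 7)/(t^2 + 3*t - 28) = (t + 1)/(t - 4)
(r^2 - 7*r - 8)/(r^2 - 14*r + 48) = (r + 1)/(r - 6)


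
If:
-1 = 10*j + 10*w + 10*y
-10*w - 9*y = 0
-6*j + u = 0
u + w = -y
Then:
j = 1/50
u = 3/25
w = 27/25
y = -6/5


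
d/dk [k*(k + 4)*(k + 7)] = 3*k^2 + 22*k + 28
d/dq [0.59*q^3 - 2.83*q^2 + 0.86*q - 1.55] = 1.77*q^2 - 5.66*q + 0.86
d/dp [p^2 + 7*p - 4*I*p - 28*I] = 2*p + 7 - 4*I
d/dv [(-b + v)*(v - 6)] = -b + 2*v - 6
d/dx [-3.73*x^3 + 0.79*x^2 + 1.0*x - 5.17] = -11.19*x^2 + 1.58*x + 1.0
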